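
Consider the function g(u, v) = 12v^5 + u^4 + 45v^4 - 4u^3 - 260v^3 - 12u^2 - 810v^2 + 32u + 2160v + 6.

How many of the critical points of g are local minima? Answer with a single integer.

4

g separates as a function of u plus a function of v, so ∇g=0 decouples.
∂g/∂u = 4(u - 4)(u - 1)(u + 2) = 0 at u ∈ {-2, 1, 4}; ∂g/∂v = 60(v - 3)(v - 1)(v + 3)(v + 4) = 0 at v ∈ {-4, -3, 1, 3}.
The Hessian is diagonal: diag(g_uu, g_vv). Second derivatives: g_uu(-2)=72, g_uu(1)=-36, g_uu(4)=72; g_vv(-4)=-2100, g_vv(-3)=1440, g_vv(1)=-2400, g_vv(3)=5040.
Local minima occur where both diagonal entries positive: (-2, -3), (-2, 3), (4, -3), (4, 3). Count: 4.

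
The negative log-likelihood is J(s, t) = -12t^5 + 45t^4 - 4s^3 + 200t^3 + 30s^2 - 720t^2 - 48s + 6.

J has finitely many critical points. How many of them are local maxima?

2

J separates as a function of s plus a function of t, so ∇J=0 decouples.
∂J/∂s = -12(s - 4)(s - 1) = 0 at s ∈ {1, 4}; ∂J/∂t = -60t(t - 4)(t - 2)(t + 3) = 0 at t ∈ {-3, 0, 2, 4}.
The Hessian is diagonal: diag(J_ss, J_tt). Second derivatives: J_ss(1)=36, J_ss(4)=-36; J_tt(-3)=6300, J_tt(0)=-1440, J_tt(2)=1200, J_tt(4)=-3360.
Local maxima occur where both diagonal entries negative: (4, 0), (4, 4). Count: 2.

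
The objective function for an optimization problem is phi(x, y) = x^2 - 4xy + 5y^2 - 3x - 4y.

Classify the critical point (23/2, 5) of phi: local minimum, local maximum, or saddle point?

The Hessian of phi is constant: H = [[2, -4], [-4, 10]].
det(H) = 2·10 − (-4)² = 4.
det(H) > 0 and tr(H) = 12 > 0, so H is positive definite and the point is a local minimum.

local minimum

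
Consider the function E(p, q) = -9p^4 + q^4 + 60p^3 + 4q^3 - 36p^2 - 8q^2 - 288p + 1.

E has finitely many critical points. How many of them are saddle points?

E separates as a function of p plus a function of q, so ∇E=0 decouples.
∂E/∂p = -36(p - 4)(p - 2)(p + 1) = 0 at p ∈ {-1, 2, 4}; ∂E/∂q = 4q(q - 1)(q + 4) = 0 at q ∈ {-4, 0, 1}.
The Hessian is diagonal: diag(E_pp, E_qq). Second derivatives: E_pp(-1)=-540, E_pp(2)=216, E_pp(4)=-360; E_qq(-4)=80, E_qq(0)=-16, E_qq(1)=20.
Saddle points occur where the two diagonal entries have opposite signs: (-1, -4), (-1, 1), (2, 0), (4, -4), (4, 1). Count: 5.

5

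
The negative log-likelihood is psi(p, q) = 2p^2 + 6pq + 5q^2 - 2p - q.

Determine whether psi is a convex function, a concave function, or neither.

convex

psi is quadratic, so its Hessian is the constant matrix H = [[4, 6], [6, 10]].
det(H) = 4, tr(H) = 14.
det(H) > 0 and tr(H) > 0, so H is positive definite everywhere: convex.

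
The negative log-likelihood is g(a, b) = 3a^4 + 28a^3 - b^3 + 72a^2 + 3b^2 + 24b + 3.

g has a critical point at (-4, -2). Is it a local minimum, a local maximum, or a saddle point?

The mixed partial ∂²g/∂a∂b is 0, so the Hessian at any point is diag(g_aa, g_bb) = diag(12(3a^2 + 14a + 12), 6(-b + 1)).
At (-4, -2): H = diag(48, 18).
Both eigenvalues are positive, so H is positive definite: a local minimum.

local minimum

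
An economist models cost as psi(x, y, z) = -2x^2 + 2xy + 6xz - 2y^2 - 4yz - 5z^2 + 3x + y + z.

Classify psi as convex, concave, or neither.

concave

psi is quadratic, so its Hessian is the constant matrix H = [[-4, 2, 6], [2, -4, -4], [6, -4, -10]].
Leading principal minors: -4, 12, -8.
Signs alternate −, +, − ⇒ H ≺ 0 ⇒ concave.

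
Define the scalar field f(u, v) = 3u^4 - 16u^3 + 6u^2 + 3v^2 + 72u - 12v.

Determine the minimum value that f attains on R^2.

f(u,v) separates as P(u) + Q(v), so its minimum is min P + min Q.
P'(u) = 12(u - 3)(u - 2)(u + 1) vanishes at u ∈ {-1, 2, 3}; Q'(v) = 6v - 12 vanishes at v ∈ {2}.
Local minima of P (where P''>0): P(-1)=-47, P(3)=81. Local minima of Q: Q(2)=-12.
So the global minimum of f is P(-1) + Q(2) = -47 − 12 = -59, attained at (-1, 2).

-59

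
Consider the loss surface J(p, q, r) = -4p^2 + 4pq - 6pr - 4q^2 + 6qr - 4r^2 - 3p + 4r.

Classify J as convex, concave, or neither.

concave

J is quadratic, so its Hessian is the constant matrix H = [[-8, 4, -6], [4, -8, 6], [-6, 6, -8]].
Leading principal minors: -8, 48, -96.
Signs alternate −, +, − ⇒ H ≺ 0 ⇒ concave.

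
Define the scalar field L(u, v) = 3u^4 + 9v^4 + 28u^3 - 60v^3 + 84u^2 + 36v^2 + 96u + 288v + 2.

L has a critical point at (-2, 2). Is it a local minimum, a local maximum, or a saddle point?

local maximum

The mixed partial ∂²L/∂u∂v is 0, so the Hessian at any point is diag(L_uu, L_vv) = diag(12(3u^2 + 14u + 14), 36(3v^2 - 10v + 2)).
At (-2, 2): H = diag(-24, -216).
Both eigenvalues are negative, so H is negative definite: a local maximum.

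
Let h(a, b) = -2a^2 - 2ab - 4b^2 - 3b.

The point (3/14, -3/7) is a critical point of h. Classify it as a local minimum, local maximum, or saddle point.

The Hessian of h is constant: H = [[-4, -2], [-2, -8]].
det(H) = (-4)·(-8) − (-2)² = 28.
det(H) > 0 and tr(H) = -12 < 0, so H is negative definite and the point is a local maximum.

local maximum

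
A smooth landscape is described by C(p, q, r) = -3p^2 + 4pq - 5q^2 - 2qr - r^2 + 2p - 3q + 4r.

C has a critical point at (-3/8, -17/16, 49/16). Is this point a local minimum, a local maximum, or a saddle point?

local maximum

The Hessian is constant: H = [[-6, 4, 0], [4, -10, -2], [0, -2, -2]].
Leading principal minors: Δ₁ = -6, Δ₂ = 44, Δ₃ = -64.
The minors alternate sign starting negative (−, +, −), so H is negative definite: a local maximum.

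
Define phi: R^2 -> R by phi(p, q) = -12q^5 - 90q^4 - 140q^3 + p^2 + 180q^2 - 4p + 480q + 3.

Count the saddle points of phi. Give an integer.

phi separates as a function of p plus a function of q, so ∇phi=0 decouples.
∂phi/∂p = 2(p - 2) = 0 at p ∈ {2}; ∂phi/∂q = -60(q - 1)(q + 1)(q + 2)(q + 4) = 0 at q ∈ {-4, -2, -1, 1}.
The Hessian is diagonal: diag(phi_pp, phi_qq). Second derivatives: phi_pp(2)=2; phi_qq(-4)=1800, phi_qq(-2)=-360, phi_qq(-1)=360, phi_qq(1)=-1800.
Saddle points occur where the two diagonal entries have opposite signs: (2, -2), (2, 1). Count: 2.

2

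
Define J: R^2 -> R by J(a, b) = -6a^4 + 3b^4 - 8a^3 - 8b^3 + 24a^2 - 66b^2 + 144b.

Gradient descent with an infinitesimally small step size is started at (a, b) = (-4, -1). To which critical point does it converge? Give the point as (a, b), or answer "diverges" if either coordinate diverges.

J is separable, so gradient descent decouples: a follows -∂J/∂a, b follows -∂J/∂b.
∂J/∂a = -24a(a - 1)(a + 2); at a=-4 this is 960, so a decreases.
∂J/∂b = 12(b - 4)(b - 1)(b + 3); at b=-1 this is 240, so b decreases.
The a-coordinate has no critical point in that direction and runs off to infinity.

diverges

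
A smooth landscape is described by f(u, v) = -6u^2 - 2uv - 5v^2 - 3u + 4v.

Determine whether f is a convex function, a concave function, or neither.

concave

f is quadratic, so its Hessian is the constant matrix H = [[-12, -2], [-2, -10]].
det(H) = 116, tr(H) = -22.
det(H) > 0 and tr(H) < 0, so H is negative definite everywhere: concave.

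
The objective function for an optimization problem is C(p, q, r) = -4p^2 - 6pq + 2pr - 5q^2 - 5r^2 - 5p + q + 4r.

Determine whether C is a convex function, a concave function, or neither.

concave

C is quadratic, so its Hessian is the constant matrix H = [[-8, -6, 2], [-6, -10, 0], [2, 0, -10]].
Leading principal minors: -8, 44, -400.
Signs alternate −, +, − ⇒ H ≺ 0 ⇒ concave.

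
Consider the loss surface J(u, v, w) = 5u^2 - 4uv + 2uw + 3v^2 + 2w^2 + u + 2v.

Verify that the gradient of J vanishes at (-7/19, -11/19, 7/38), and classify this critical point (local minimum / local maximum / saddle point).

local minimum

∇J = (10u - 4v + 2w + 1, -4u + 6v + 2, 2u + 4w); substituting (-7/19, -11/19, 7/38) gives ∇J = (0, 0, 0), so (-7/19, -11/19, 7/38) is indeed a critical point.
The Hessian is constant: H = [[10, -4, 2], [-4, 6, 0], [2, 0, 4]].
Leading principal minors: Δ₁ = 10, Δ₂ = 44, Δ₃ = 152.
All leading minors are positive, so H is positive definite: a local minimum.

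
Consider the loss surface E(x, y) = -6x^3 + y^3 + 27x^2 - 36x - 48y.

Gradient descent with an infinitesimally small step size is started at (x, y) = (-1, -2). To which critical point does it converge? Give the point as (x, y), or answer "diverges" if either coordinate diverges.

(1, 4)

E is separable, so gradient descent decouples: x follows -∂E/∂x, y follows -∂E/∂y.
∂E/∂x = -18(x - 2)(x - 1); at x=-1 this is -108, so x increases.
∂E/∂y = 3(y - 4)(y + 4); at y=-2 this is -36, so y increases.
x converges to its nearest critical value 1 (a local min of the x-part); y converges to 4. The iterate converges to (1, 4).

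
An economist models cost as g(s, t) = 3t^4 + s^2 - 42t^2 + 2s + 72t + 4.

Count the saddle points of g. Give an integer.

g separates as a function of s plus a function of t, so ∇g=0 decouples.
∂g/∂s = 2(s + 1) = 0 at s ∈ {-1}; ∂g/∂t = 12(t - 2)(t - 1)(t + 3) = 0 at t ∈ {-3, 1, 2}.
The Hessian is diagonal: diag(g_ss, g_tt). Second derivatives: g_ss(-1)=2; g_tt(-3)=240, g_tt(1)=-48, g_tt(2)=60.
Saddle points occur where the two diagonal entries have opposite signs: (-1, 1). Count: 1.

1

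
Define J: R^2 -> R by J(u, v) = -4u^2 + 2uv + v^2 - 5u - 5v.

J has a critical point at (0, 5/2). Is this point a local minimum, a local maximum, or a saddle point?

The Hessian of J is constant: H = [[-8, 2], [2, 2]].
det(H) = (-8)·2 − 2² = -20.
Since det(H) < 0, H is indefinite and the critical point is a saddle point.

saddle point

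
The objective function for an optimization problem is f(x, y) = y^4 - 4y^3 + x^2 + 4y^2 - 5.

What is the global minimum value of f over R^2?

f(x,y) separates as P(x) + Q(y) − 5, so its minimum is min P + min Q − 5.
P'(x) = 2x vanishes at x ∈ {0}; Q'(y) = 4y(y - 2)(y - 1) vanishes at y ∈ {0, 1, 2}.
Local minima of P (where P''>0): P(0)=0. Local minima of Q: Q(0)=0, Q(2)=0.
So the global minimum of f is P(0) + Q(0) − 5 = 0 + 0 − 5 = -5, attained at (0, 0).

-5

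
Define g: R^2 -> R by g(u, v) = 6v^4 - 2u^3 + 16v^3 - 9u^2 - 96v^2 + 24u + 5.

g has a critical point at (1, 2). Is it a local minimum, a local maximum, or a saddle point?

The mixed partial ∂²g/∂u∂v is 0, so the Hessian at any point is diag(g_uu, g_vv) = diag(-6(2u + 3), 24(3v^2 + 4v - 8)).
At (1, 2): H = diag(-30, 288).
The eigenvalues have opposite signs, so H is indefinite: a saddle point.

saddle point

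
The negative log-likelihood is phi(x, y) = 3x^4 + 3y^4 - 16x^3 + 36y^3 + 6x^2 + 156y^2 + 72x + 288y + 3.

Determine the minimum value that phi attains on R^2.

-236

phi(x,y) separates as P(x) + Q(y) + 3, so its minimum is min P + min Q + 3.
P'(x) = 12(x - 3)(x - 2)(x + 1) vanishes at x ∈ {-1, 2, 3}; Q'(y) = 12(y + 2)(y + 3)(y + 4) vanishes at y ∈ {-4, -3, -2}.
Local minima of P (where P''>0): P(-1)=-47, P(3)=81. Local minima of Q: Q(-4)=-192, Q(-2)=-192.
So the global minimum of phi is P(-1) + Q(-4) + 3 = -47 − 192 + 3 = -236, attained at (-1, -4).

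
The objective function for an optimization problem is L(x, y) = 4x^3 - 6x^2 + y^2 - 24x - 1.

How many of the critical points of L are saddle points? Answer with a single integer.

1

L separates as a function of x plus a function of y, so ∇L=0 decouples.
∂L/∂x = 12(x - 2)(x + 1) = 0 at x ∈ {-1, 2}; ∂L/∂y = 2y = 0 at y ∈ {0}.
The Hessian is diagonal: diag(L_xx, L_yy). Second derivatives: L_xx(-1)=-36, L_xx(2)=36; L_yy(0)=2.
Saddle points occur where the two diagonal entries have opposite signs: (-1, 0). Count: 1.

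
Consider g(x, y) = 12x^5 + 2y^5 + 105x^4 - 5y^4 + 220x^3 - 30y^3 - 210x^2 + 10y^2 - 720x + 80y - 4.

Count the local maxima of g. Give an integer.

g separates as a function of x plus a function of y, so ∇g=0 decouples.
∂g/∂x = 60(x - 1)(x + 1)(x + 3)(x + 4) = 0 at x ∈ {-4, -3, -1, 1}; ∂g/∂y = 10(y - 4)(y - 1)(y + 1)(y + 2) = 0 at y ∈ {-2, -1, 1, 4}.
The Hessian is diagonal: diag(g_xx, g_yy). Second derivatives: g_xx(-4)=-900, g_xx(-3)=480, g_xx(-1)=-720, g_xx(1)=2400; g_yy(-2)=-180, g_yy(-1)=100, g_yy(1)=-180, g_yy(4)=900.
Local maxima occur where both diagonal entries negative: (-4, -2), (-4, 1), (-1, -2), (-1, 1). Count: 4.

4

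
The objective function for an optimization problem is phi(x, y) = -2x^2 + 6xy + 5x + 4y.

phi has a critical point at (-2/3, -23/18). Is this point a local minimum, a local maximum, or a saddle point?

saddle point

The Hessian of phi is constant: H = [[-4, 6], [6, 0]].
det(H) = (-4)·0 − 6² = -36.
Since det(H) < 0, H is indefinite and the critical point is a saddle point.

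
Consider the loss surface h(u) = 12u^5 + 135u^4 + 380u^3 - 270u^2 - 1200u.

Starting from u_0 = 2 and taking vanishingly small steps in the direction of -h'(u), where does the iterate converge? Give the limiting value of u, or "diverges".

1

h'(u) = 60(u - 1)(u + 1)(u + 4)(u + 5), so h'(2) = 7560.
Gradient descent moves in the -h' direction, i.e. u is decreasing.
The nearest critical point in that direction is u = 1, where h'' = 3600 > 0 (a local minimum). The iterate converges there.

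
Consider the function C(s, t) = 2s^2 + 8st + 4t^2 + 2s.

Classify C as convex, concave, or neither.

neither

C is quadratic, so its Hessian is the constant matrix H = [[4, 8], [8, 8]].
det(H) = -32, tr(H) = 12.
det(H) < 0, so H is indefinite: neither convex nor concave.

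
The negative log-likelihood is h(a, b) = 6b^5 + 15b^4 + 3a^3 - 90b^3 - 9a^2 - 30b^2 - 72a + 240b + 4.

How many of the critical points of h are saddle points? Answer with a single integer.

h separates as a function of a plus a function of b, so ∇h=0 decouples.
∂h/∂a = 9(a - 4)(a + 2) = 0 at a ∈ {-2, 4}; ∂h/∂b = 30(b - 2)(b - 1)(b + 1)(b + 4) = 0 at b ∈ {-4, -1, 1, 2}.
The Hessian is diagonal: diag(h_aa, h_bb). Second derivatives: h_aa(-2)=-54, h_aa(4)=54; h_bb(-4)=-2700, h_bb(-1)=540, h_bb(1)=-300, h_bb(2)=540.
Saddle points occur where the two diagonal entries have opposite signs: (-2, -1), (-2, 2), (4, -4), (4, 1). Count: 4.

4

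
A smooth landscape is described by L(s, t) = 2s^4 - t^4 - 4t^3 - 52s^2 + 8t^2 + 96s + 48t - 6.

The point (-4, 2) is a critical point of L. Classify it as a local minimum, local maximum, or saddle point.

The mixed partial ∂²L/∂s∂t is 0, so the Hessian at any point is diag(L_ss, L_tt) = diag(8(3s^2 - 13), 4(-3t^2 - 6t + 4)).
At (-4, 2): H = diag(280, -80).
The eigenvalues have opposite signs, so H is indefinite: a saddle point.

saddle point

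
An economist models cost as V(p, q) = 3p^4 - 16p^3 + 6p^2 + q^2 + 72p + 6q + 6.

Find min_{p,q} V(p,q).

-50

V(p,q) separates as A(p) + B(q) + 6, so its minimum is min A + min B + 6.
A'(p) = 12(p - 3)(p - 2)(p + 1) vanishes at p ∈ {-1, 2, 3}; B'(q) = 2q + 6 vanishes at q ∈ {-3}.
Local minima of A (where A''>0): A(-1)=-47, A(3)=81. Local minima of B: B(-3)=-9.
So the global minimum of V is A(-1) + B(-3) + 6 = -47 − 9 + 6 = -50, attained at (-1, -3).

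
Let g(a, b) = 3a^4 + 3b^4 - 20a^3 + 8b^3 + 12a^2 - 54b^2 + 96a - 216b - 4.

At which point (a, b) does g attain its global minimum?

g(a,b) separates as P(a) + Q(b) − 4, so its minimum is min P + min Q − 4.
P'(a) = 12(a - 4)(a - 2)(a + 1) vanishes at a ∈ {-1, 2, 4}; Q'(b) = 12(b - 3)(b + 2)(b + 3) vanishes at b ∈ {-3, -2, 3}.
Local minima of P (where P''>0): P(-1)=-61, P(4)=64. Local minima of Q: Q(-3)=189, Q(3)=-675.
So the global minimum of g is P(-1) + Q(3) − 4 = -61 − 675 − 4 = -740, attained at (-1, 3).

(-1, 3)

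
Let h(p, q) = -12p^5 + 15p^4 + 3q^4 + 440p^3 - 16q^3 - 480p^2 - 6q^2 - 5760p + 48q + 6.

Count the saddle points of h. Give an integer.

h separates as a function of p plus a function of q, so ∇h=0 decouples.
∂h/∂p = -60(p - 4)(p - 3)(p + 2)(p + 4) = 0 at p ∈ {-4, -2, 3, 4}; ∂h/∂q = 12(q - 4)(q - 1)(q + 1) = 0 at q ∈ {-1, 1, 4}.
The Hessian is diagonal: diag(h_pp, h_qq). Second derivatives: h_pp(-4)=6720, h_pp(-2)=-3600, h_pp(3)=2100, h_pp(4)=-2880; h_qq(-1)=120, h_qq(1)=-72, h_qq(4)=180.
Saddle points occur where the two diagonal entries have opposite signs: (-4, 1), (-2, -1), (-2, 4), (3, 1), (4, -1), (4, 4). Count: 6.

6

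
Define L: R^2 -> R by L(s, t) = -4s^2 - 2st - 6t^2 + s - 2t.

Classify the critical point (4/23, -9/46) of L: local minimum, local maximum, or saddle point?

local maximum

The Hessian of L is constant: H = [[-8, -2], [-2, -12]].
det(H) = (-8)·(-12) − (-2)² = 92.
det(H) > 0 and tr(H) = -20 < 0, so H is negative definite and the point is a local maximum.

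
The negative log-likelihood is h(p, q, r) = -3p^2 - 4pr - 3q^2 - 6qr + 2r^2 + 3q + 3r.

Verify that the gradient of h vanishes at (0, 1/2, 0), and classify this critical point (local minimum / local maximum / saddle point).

∇h = (-6p - 4r, -6q - 6r + 3, -4p - 6q + 4r + 3); substituting (0, 1/2, 0) gives ∇h = (0, 0, 0), so (0, 1/2, 0) is indeed a critical point.
The Hessian is constant: H = [[-6, 0, -4], [0, -6, -6], [-4, -6, 4]].
Leading principal minors: Δ₁ = -6, Δ₂ = 36, Δ₃ = 456.
The minors fit neither the all-positive nor the alternating-sign pattern, so H is indefinite: a saddle point.

saddle point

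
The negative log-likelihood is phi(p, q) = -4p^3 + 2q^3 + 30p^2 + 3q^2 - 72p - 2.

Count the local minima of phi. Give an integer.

phi separates as a function of p plus a function of q, so ∇phi=0 decouples.
∂phi/∂p = -12(p - 3)(p - 2) = 0 at p ∈ {2, 3}; ∂phi/∂q = 6q(q + 1) = 0 at q ∈ {-1, 0}.
The Hessian is diagonal: diag(phi_pp, phi_qq). Second derivatives: phi_pp(2)=12, phi_pp(3)=-12; phi_qq(-1)=-6, phi_qq(0)=6.
Local minima occur where both diagonal entries positive: (2, 0). Count: 1.

1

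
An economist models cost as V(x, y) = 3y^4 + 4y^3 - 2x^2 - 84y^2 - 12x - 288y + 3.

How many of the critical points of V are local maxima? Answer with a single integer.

V separates as a function of x plus a function of y, so ∇V=0 decouples.
∂V/∂x = -4(x + 3) = 0 at x ∈ {-3}; ∂V/∂y = 12(y - 4)(y + 2)(y + 3) = 0 at y ∈ {-3, -2, 4}.
The Hessian is diagonal: diag(V_xx, V_yy). Second derivatives: V_xx(-3)=-4; V_yy(-3)=84, V_yy(-2)=-72, V_yy(4)=504.
Local maxima occur where both diagonal entries negative: (-3, -2). Count: 1.

1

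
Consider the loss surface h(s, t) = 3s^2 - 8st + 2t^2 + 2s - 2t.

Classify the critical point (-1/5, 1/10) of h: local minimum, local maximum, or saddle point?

saddle point

The Hessian of h is constant: H = [[6, -8], [-8, 4]].
det(H) = 6·4 − (-8)² = -40.
Since det(H) < 0, H is indefinite and the critical point is a saddle point.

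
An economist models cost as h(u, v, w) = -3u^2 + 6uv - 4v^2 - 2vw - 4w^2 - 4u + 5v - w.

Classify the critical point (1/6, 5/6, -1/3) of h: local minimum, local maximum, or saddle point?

local maximum

The Hessian is constant: H = [[-6, 6, 0], [6, -8, -2], [0, -2, -8]].
Leading principal minors: Δ₁ = -6, Δ₂ = 12, Δ₃ = -72.
The minors alternate sign starting negative (−, +, −), so H is negative definite: a local maximum.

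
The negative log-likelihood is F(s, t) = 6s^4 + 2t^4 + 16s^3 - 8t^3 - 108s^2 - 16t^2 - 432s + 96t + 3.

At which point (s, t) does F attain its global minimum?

F(s,t) separates as P(s) + Q(t) + 3, so its minimum is min P + min Q + 3.
P'(s) = 24(s - 3)(s + 2)(s + 3) vanishes at s ∈ {-3, -2, 3}; Q'(t) = 8(t - 3)(t - 2)(t + 2) vanishes at t ∈ {-2, 2, 3}.
Local minima of P (where P''>0): P(-3)=378, P(3)=-1350. Local minima of Q: Q(-2)=-160, Q(3)=90.
So the global minimum of F is P(3) + Q(-2) + 3 = -1350 − 160 + 3 = -1507, attained at (3, -2).

(3, -2)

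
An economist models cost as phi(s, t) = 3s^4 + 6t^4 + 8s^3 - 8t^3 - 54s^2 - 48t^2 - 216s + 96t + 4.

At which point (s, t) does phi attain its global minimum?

(3, -2)

phi(s,t) separates as P(s) + Q(t) + 4, so its minimum is min P + min Q + 4.
P'(s) = 12(s - 3)(s + 2)(s + 3) vanishes at s ∈ {-3, -2, 3}; Q'(t) = 24(t - 2)(t - 1)(t + 2) vanishes at t ∈ {-2, 1, 2}.
Local minima of P (where P''>0): P(-3)=189, P(3)=-675. Local minima of Q: Q(-2)=-224, Q(2)=32.
So the global minimum of phi is P(3) + Q(-2) + 4 = -675 − 224 + 4 = -895, attained at (3, -2).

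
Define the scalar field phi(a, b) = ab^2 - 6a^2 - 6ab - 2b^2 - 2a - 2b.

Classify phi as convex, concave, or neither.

The term ab^2 is cubic, so the Hessian is not constant.
∂²phi/∂b² = 2a - 4, which takes both signs as a varies (negative for sufficiently negative a). A diagonal entry of the Hessian changing sign means the Hessian is neither positive- nor negative-semidefinite on all of R^2.

neither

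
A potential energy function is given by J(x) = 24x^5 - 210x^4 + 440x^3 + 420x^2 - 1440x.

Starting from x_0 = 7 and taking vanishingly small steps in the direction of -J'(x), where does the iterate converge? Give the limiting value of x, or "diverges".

4

J'(x) = 120(x - 4)(x - 3)(x - 1)(x + 1), so J'(7) = 69120.
Gradient descent moves in the -J' direction, i.e. x is decreasing.
The nearest critical point in that direction is x = 4, where J'' = 1800 > 0 (a local minimum). The iterate converges there.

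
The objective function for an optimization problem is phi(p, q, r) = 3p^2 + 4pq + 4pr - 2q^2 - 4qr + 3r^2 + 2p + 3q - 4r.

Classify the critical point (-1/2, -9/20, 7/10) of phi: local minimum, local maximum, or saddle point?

The Hessian is constant: H = [[6, 4, 4], [4, -4, -4], [4, -4, 6]].
Leading principal minors: Δ₁ = 6, Δ₂ = -40, Δ₃ = -400.
The minors fit neither the all-positive nor the alternating-sign pattern, so H is indefinite: a saddle point.

saddle point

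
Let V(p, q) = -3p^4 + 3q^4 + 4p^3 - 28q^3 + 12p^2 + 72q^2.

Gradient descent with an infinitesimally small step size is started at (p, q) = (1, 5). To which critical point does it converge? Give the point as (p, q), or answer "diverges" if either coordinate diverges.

V is separable, so gradient descent decouples: p follows -∂V/∂p, q follows -∂V/∂q.
∂V/∂p = -12p(p - 2)(p + 1); at p=1 this is 24, so p decreases.
∂V/∂q = 12q(q - 4)(q - 3); at q=5 this is 120, so q decreases.
p converges to its nearest critical value 0 (a local min of the p-part); q converges to 4. The iterate converges to (0, 4).

(0, 4)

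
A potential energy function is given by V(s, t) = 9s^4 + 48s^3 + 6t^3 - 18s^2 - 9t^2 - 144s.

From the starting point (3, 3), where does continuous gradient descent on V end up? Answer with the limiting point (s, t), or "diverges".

V is separable, so gradient descent decouples: s follows -∂V/∂s, t follows -∂V/∂t.
∂V/∂s = 36(s - 1)(s + 1)(s + 4); at s=3 this is 2016, so s decreases.
∂V/∂t = 18t(t - 1); at t=3 this is 108, so t decreases.
s converges to its nearest critical value 1 (a local min of the s-part); t converges to 1. The iterate converges to (1, 1).

(1, 1)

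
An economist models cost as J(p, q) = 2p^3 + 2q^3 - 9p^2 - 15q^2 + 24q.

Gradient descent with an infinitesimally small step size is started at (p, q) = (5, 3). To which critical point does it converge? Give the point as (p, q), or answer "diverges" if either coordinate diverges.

(3, 4)

J is separable, so gradient descent decouples: p follows -∂J/∂p, q follows -∂J/∂q.
∂J/∂p = 6p(p - 3); at p=5 this is 60, so p decreases.
∂J/∂q = 6(q - 4)(q - 1); at q=3 this is -12, so q increases.
p converges to its nearest critical value 3 (a local min of the p-part); q converges to 4. The iterate converges to (3, 4).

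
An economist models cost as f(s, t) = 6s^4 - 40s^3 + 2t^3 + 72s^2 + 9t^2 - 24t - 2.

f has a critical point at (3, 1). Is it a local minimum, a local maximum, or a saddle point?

local minimum

The mixed partial ∂²f/∂s∂t is 0, so the Hessian at any point is diag(f_ss, f_tt) = diag(24(3s^2 - 10s + 6), 6(2t + 3)).
At (3, 1): H = diag(72, 30).
Both eigenvalues are positive, so H is positive definite: a local minimum.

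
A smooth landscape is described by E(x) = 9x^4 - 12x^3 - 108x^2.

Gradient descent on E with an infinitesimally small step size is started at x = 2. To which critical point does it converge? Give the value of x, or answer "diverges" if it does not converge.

3

E'(x) = 36x(x - 3)(x + 2), so E'(2) = -288.
Gradient descent moves in the -E' direction, i.e. x is increasing.
The nearest critical point in that direction is x = 3, where E'' = 540 > 0 (a local minimum). The iterate converges there.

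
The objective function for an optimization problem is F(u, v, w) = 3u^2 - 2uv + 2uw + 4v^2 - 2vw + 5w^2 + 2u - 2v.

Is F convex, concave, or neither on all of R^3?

convex

F is quadratic, so its Hessian is the constant matrix H = [[6, -2, 2], [-2, 8, -2], [2, -2, 10]].
Leading principal minors: 6, 44, 400.
All positive ⇒ H ≻ 0 ⇒ convex.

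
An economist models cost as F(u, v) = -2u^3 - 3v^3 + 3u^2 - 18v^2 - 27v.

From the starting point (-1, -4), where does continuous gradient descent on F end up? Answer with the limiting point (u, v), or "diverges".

F is separable, so gradient descent decouples: u follows -∂F/∂u, v follows -∂F/∂v.
∂F/∂u = -6u(u - 1); at u=-1 this is -12, so u increases.
∂F/∂v = -9(v + 1)(v + 3); at v=-4 this is -27, so v increases.
u converges to its nearest critical value 0 (a local min of the u-part); v converges to -3. The iterate converges to (0, -3).

(0, -3)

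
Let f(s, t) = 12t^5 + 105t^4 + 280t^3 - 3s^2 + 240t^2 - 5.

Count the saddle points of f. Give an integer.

f separates as a function of s plus a function of t, so ∇f=0 decouples.
∂f/∂s = -6s = 0 at s ∈ {0}; ∂f/∂t = 60t(t + 1)(t + 2)(t + 4) = 0 at t ∈ {-4, -2, -1, 0}.
The Hessian is diagonal: diag(f_ss, f_tt). Second derivatives: f_ss(0)=-6; f_tt(-4)=-1440, f_tt(-2)=240, f_tt(-1)=-180, f_tt(0)=480.
Saddle points occur where the two diagonal entries have opposite signs: (0, -2), (0, 0). Count: 2.

2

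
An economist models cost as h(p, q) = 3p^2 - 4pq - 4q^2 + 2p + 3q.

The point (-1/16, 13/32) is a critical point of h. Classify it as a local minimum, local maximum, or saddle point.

The Hessian of h is constant: H = [[6, -4], [-4, -8]].
det(H) = 6·(-8) − (-4)² = -64.
Since det(H) < 0, H is indefinite and the critical point is a saddle point.

saddle point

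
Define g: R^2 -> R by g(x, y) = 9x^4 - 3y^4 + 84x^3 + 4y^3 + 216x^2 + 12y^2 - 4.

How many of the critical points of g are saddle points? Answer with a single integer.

5

g separates as a function of x plus a function of y, so ∇g=0 decouples.
∂g/∂x = 36x(x + 3)(x + 4) = 0 at x ∈ {-4, -3, 0}; ∂g/∂y = -12y(y - 2)(y + 1) = 0 at y ∈ {-1, 0, 2}.
The Hessian is diagonal: diag(g_xx, g_yy). Second derivatives: g_xx(-4)=144, g_xx(-3)=-108, g_xx(0)=432; g_yy(-1)=-36, g_yy(0)=24, g_yy(2)=-72.
Saddle points occur where the two diagonal entries have opposite signs: (-4, -1), (-4, 2), (-3, 0), (0, -1), (0, 2). Count: 5.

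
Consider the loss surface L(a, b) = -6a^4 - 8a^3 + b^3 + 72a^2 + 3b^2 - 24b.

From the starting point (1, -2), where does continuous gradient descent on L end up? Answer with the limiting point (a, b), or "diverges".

(0, 2)

L is separable, so gradient descent decouples: a follows -∂L/∂a, b follows -∂L/∂b.
∂L/∂a = -24a(a - 2)(a + 3); at a=1 this is 96, so a decreases.
∂L/∂b = 3(b - 2)(b + 4); at b=-2 this is -24, so b increases.
a converges to its nearest critical value 0 (a local min of the a-part); b converges to 2. The iterate converges to (0, 2).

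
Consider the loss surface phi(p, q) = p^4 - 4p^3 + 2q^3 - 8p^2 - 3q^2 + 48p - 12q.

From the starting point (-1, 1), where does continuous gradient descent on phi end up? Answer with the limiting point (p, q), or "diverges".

phi is separable, so gradient descent decouples: p follows -∂phi/∂p, q follows -∂phi/∂q.
∂phi/∂p = 4(p - 3)(p - 2)(p + 2); at p=-1 this is 48, so p decreases.
∂phi/∂q = 6(q - 2)(q + 1); at q=1 this is -12, so q increases.
p converges to its nearest critical value -2 (a local min of the p-part); q converges to 2. The iterate converges to (-2, 2).

(-2, 2)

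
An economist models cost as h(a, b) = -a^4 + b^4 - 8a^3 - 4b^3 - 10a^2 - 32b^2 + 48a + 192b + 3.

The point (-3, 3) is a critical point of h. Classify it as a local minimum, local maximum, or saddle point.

The mixed partial ∂²h/∂a∂b is 0, so the Hessian at any point is diag(h_aa, h_bb) = diag(-4(3a^2 + 12a + 5), 4(3b^2 - 6b - 16)).
At (-3, 3): H = diag(16, -28).
The eigenvalues have opposite signs, so H is indefinite: a saddle point.

saddle point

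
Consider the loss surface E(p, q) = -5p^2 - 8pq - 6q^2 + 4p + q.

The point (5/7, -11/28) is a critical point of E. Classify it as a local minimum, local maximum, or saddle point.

local maximum

The Hessian of E is constant: H = [[-10, -8], [-8, -12]].
det(H) = (-10)·(-12) − (-8)² = 56.
det(H) > 0 and tr(H) = -22 < 0, so H is negative definite and the point is a local maximum.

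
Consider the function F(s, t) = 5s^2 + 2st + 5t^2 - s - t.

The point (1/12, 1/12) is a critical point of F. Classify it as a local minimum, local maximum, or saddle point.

local minimum

The Hessian of F is constant: H = [[10, 2], [2, 10]].
det(H) = 10·10 − 2² = 96.
det(H) > 0 and tr(H) = 20 > 0, so H is positive definite and the point is a local minimum.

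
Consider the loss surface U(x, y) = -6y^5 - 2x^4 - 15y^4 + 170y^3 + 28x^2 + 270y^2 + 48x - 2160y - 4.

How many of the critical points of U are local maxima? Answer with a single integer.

4

U separates as a function of x plus a function of y, so ∇U=0 decouples.
∂U/∂x = -8(x - 3)(x + 1)(x + 2) = 0 at x ∈ {-2, -1, 3}; ∂U/∂y = -30(y - 3)(y - 2)(y + 3)(y + 4) = 0 at y ∈ {-4, -3, 2, 3}.
The Hessian is diagonal: diag(U_xx, U_yy). Second derivatives: U_xx(-2)=-40, U_xx(-1)=32, U_xx(3)=-160; U_yy(-4)=1260, U_yy(-3)=-900, U_yy(2)=900, U_yy(3)=-1260.
Local maxima occur where both diagonal entries negative: (-2, -3), (-2, 3), (3, -3), (3, 3). Count: 4.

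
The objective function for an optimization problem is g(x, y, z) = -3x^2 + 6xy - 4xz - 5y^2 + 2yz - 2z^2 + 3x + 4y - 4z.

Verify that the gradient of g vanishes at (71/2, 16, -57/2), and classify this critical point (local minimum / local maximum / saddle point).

local maximum

∇g = (-6x + 6y - 4z + 3, 6x - 10y + 2z + 4, -4x + 2y - 4z - 4); substituting (71/2, 16, -57/2) gives ∇g = (0, 0, 0), so (71/2, 16, -57/2) is indeed a critical point.
The Hessian is constant: H = [[-6, 6, -4], [6, -10, 2], [-4, 2, -4]].
Leading principal minors: Δ₁ = -6, Δ₂ = 24, Δ₃ = -8.
The minors alternate sign starting negative (−, +, −), so H is negative definite: a local maximum.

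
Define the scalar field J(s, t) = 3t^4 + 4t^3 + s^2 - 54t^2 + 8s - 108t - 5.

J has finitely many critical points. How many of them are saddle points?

1

J separates as a function of s plus a function of t, so ∇J=0 decouples.
∂J/∂s = 2(s + 4) = 0 at s ∈ {-4}; ∂J/∂t = 12(t - 3)(t + 1)(t + 3) = 0 at t ∈ {-3, -1, 3}.
The Hessian is diagonal: diag(J_ss, J_tt). Second derivatives: J_ss(-4)=2; J_tt(-3)=144, J_tt(-1)=-96, J_tt(3)=288.
Saddle points occur where the two diagonal entries have opposite signs: (-4, -1). Count: 1.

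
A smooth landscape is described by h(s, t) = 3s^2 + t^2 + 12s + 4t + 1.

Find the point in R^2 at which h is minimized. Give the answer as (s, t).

h(s,t) separates as P(s) + Q(t) + 1, so its minimum is min P + min Q + 1.
P'(s) = 6s + 12 vanishes at s ∈ {-2}; Q'(t) = 2(t + 2) vanishes at t ∈ {-2}.
Local minima of P (where P''>0): P(-2)=-12. Local minima of Q: Q(-2)=-4.
So the global minimum of h is P(-2) + Q(-2) + 1 = -12 − 4 + 1 = -15, attained at (-2, -2).

(-2, -2)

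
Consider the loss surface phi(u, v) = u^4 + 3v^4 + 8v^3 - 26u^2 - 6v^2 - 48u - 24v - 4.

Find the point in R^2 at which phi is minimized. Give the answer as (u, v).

phi(u,v) separates as P(u) + Q(v) − 4, so its minimum is min P + min Q − 4.
P'(u) = 4(u - 4)(u + 1)(u + 3) vanishes at u ∈ {-3, -1, 4}; Q'(v) = 12(v - 1)(v + 1)(v + 2) vanishes at v ∈ {-2, -1, 1}.
Local minima of P (where P''>0): P(-3)=-9, P(4)=-352. Local minima of Q: Q(-2)=8, Q(1)=-19.
So the global minimum of phi is P(4) + Q(1) − 4 = -352 − 19 − 4 = -375, attained at (4, 1).

(4, 1)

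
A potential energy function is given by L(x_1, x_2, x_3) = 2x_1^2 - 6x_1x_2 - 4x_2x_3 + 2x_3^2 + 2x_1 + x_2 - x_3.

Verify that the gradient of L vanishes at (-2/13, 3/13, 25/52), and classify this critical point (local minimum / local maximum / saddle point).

saddle point

∇L = (4x_1 - 6x_2 + 2, -6x_1 - 4x_3 + 1, -4x_2 + 4x_3 - 1); substituting (-2/13, 3/13, 25/52) gives ∇L = (0, 0, 0), so (-2/13, 3/13, 25/52) is indeed a critical point.
The Hessian is constant: H = [[4, -6, 0], [-6, 0, -4], [0, -4, 4]].
Leading principal minors: Δ₁ = 4, Δ₂ = -36, Δ₃ = -208.
The minors fit neither the all-positive nor the alternating-sign pattern, so H is indefinite: a saddle point.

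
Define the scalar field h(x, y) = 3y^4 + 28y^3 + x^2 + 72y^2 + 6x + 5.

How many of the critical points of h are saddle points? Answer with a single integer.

h separates as a function of x plus a function of y, so ∇h=0 decouples.
∂h/∂x = 2(x + 3) = 0 at x ∈ {-3}; ∂h/∂y = 12y(y + 3)(y + 4) = 0 at y ∈ {-4, -3, 0}.
The Hessian is diagonal: diag(h_xx, h_yy). Second derivatives: h_xx(-3)=2; h_yy(-4)=48, h_yy(-3)=-36, h_yy(0)=144.
Saddle points occur where the two diagonal entries have opposite signs: (-3, -3). Count: 1.

1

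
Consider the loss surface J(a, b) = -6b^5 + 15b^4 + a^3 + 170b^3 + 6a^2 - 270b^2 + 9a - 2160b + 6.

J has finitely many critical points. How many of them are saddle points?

J separates as a function of a plus a function of b, so ∇J=0 decouples.
∂J/∂a = 3(a + 1)(a + 3) = 0 at a ∈ {-3, -1}; ∂J/∂b = -30(b - 4)(b - 3)(b + 2)(b + 3) = 0 at b ∈ {-3, -2, 3, 4}.
The Hessian is diagonal: diag(J_aa, J_bb). Second derivatives: J_aa(-3)=-6, J_aa(-1)=6; J_bb(-3)=1260, J_bb(-2)=-900, J_bb(3)=900, J_bb(4)=-1260.
Saddle points occur where the two diagonal entries have opposite signs: (-3, -3), (-3, 3), (-1, -2), (-1, 4). Count: 4.

4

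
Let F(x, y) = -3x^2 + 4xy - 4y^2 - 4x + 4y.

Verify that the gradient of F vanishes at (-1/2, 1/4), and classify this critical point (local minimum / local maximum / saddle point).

∇F = (-6x + 4y - 4, 4x - 8y + 4); substituting (-1/2, 1/4) gives ∇F = (0, 0), so (-1/2, 1/4) is indeed a critical point.
The Hessian of F is constant: H = [[-6, 4], [4, -8]].
det(H) = (-6)·(-8) − 4² = 32.
det(H) > 0 and tr(H) = -14 < 0, so H is negative definite and the point is a local maximum.

local maximum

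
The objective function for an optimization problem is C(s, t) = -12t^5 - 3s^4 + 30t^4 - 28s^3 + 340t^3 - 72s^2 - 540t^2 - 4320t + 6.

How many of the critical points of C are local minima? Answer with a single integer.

2

C separates as a function of s plus a function of t, so ∇C=0 decouples.
∂C/∂s = -12s(s + 3)(s + 4) = 0 at s ∈ {-4, -3, 0}; ∂C/∂t = -60(t - 4)(t - 3)(t + 2)(t + 3) = 0 at t ∈ {-3, -2, 3, 4}.
The Hessian is diagonal: diag(C_ss, C_tt). Second derivatives: C_ss(-4)=-48, C_ss(-3)=36, C_ss(0)=-144; C_tt(-3)=2520, C_tt(-2)=-1800, C_tt(3)=1800, C_tt(4)=-2520.
Local minima occur where both diagonal entries positive: (-3, -3), (-3, 3). Count: 2.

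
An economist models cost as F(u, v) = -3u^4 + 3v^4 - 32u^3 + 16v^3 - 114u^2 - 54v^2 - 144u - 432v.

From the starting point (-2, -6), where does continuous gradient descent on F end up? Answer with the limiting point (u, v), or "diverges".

(-3, -4)

F is separable, so gradient descent decouples: u follows -∂F/∂u, v follows -∂F/∂v.
∂F/∂u = -12(u + 1)(u + 3)(u + 4); at u=-2 this is 24, so u decreases.
∂F/∂v = 12(v - 3)(v + 3)(v + 4); at v=-6 this is -648, so v increases.
u converges to its nearest critical value -3 (a local min of the u-part); v converges to -4. The iterate converges to (-3, -4).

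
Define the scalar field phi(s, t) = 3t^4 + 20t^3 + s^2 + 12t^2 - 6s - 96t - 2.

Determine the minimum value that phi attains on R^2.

phi(s,t) separates as P(s) + Q(t) − 2, so its minimum is min P + min Q − 2.
P'(s) = 2s - 6 vanishes at s ∈ {3}; Q'(t) = 12(t - 1)(t + 2)(t + 4) vanishes at t ∈ {-4, -2, 1}.
Local minima of P (where P''>0): P(3)=-9. Local minima of Q: Q(-4)=64, Q(1)=-61.
So the global minimum of phi is P(3) + Q(1) − 2 = -9 − 61 − 2 = -72, attained at (3, 1).

-72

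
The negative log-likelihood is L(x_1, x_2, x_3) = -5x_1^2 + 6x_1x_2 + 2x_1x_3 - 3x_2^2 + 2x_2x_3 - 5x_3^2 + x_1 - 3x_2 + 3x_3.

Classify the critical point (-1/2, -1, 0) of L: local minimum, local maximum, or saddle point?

local maximum

The Hessian is constant: H = [[-10, 6, 2], [6, -6, 2], [2, 2, -10]].
Leading principal minors: Δ₁ = -10, Δ₂ = 24, Δ₃ = -128.
The minors alternate sign starting negative (−, +, −), so H is negative definite: a local maximum.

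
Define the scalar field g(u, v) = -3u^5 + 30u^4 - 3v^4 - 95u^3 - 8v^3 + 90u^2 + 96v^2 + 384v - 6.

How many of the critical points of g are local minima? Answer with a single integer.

2

g separates as a function of u plus a function of v, so ∇g=0 decouples.
∂g/∂u = -15u(u - 4)(u - 3)(u - 1) = 0 at u ∈ {0, 1, 3, 4}; ∂g/∂v = -12(v - 4)(v + 2)(v + 4) = 0 at v ∈ {-4, -2, 4}.
The Hessian is diagonal: diag(g_uu, g_vv). Second derivatives: g_uu(0)=180, g_uu(1)=-90, g_uu(3)=90, g_uu(4)=-180; g_vv(-4)=-192, g_vv(-2)=144, g_vv(4)=-576.
Local minima occur where both diagonal entries positive: (0, -2), (3, -2). Count: 2.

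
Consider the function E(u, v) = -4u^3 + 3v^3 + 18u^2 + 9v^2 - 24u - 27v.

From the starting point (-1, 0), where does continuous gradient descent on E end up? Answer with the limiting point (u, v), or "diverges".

E is separable, so gradient descent decouples: u follows -∂E/∂u, v follows -∂E/∂v.
∂E/∂u = -12(u - 2)(u - 1); at u=-1 this is -72, so u increases.
∂E/∂v = 9(v - 1)(v + 3); at v=0 this is -27, so v increases.
u converges to its nearest critical value 1 (a local min of the u-part); v converges to 1. The iterate converges to (1, 1).

(1, 1)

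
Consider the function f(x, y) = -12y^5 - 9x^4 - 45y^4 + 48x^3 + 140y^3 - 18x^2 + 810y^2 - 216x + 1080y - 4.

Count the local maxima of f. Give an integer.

f separates as a function of x plus a function of y, so ∇f=0 decouples.
∂f/∂x = -36(x - 3)(x - 2)(x + 1) = 0 at x ∈ {-1, 2, 3}; ∂f/∂y = -60(y - 3)(y + 1)(y + 2)(y + 3) = 0 at y ∈ {-3, -2, -1, 3}.
The Hessian is diagonal: diag(f_xx, f_yy). Second derivatives: f_xx(-1)=-432, f_xx(2)=108, f_xx(3)=-144; f_yy(-3)=720, f_yy(-2)=-300, f_yy(-1)=480, f_yy(3)=-7200.
Local maxima occur where both diagonal entries negative: (-1, -2), (-1, 3), (3, -2), (3, 3). Count: 4.

4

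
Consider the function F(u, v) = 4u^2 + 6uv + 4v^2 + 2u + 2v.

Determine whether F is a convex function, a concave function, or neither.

convex

F is quadratic, so its Hessian is the constant matrix H = [[8, 6], [6, 8]].
det(H) = 28, tr(H) = 16.
det(H) > 0 and tr(H) > 0, so H is positive definite everywhere: convex.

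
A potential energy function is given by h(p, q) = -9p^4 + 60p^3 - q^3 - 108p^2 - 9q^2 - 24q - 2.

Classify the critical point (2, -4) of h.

The mixed partial ∂²h/∂p∂q is 0, so the Hessian at any point is diag(h_pp, h_qq) = diag(36(-3p^2 + 10p - 6), -6(q + 3)).
At (2, -4): H = diag(72, 6).
Both eigenvalues are positive, so H is positive definite: a local minimum.

local minimum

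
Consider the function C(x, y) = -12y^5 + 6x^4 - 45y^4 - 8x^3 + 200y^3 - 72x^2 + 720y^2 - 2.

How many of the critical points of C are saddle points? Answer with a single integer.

C separates as a function of x plus a function of y, so ∇C=0 decouples.
∂C/∂x = 24x(x - 3)(x + 2) = 0 at x ∈ {-2, 0, 3}; ∂C/∂y = -60y(y - 3)(y + 2)(y + 4) = 0 at y ∈ {-4, -2, 0, 3}.
The Hessian is diagonal: diag(C_xx, C_yy). Second derivatives: C_xx(-2)=240, C_xx(0)=-144, C_xx(3)=360; C_yy(-4)=3360, C_yy(-2)=-1200, C_yy(0)=1440, C_yy(3)=-6300.
Saddle points occur where the two diagonal entries have opposite signs: (-2, -2), (-2, 3), (0, -4), (0, 0), (3, -2), (3, 3). Count: 6.

6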